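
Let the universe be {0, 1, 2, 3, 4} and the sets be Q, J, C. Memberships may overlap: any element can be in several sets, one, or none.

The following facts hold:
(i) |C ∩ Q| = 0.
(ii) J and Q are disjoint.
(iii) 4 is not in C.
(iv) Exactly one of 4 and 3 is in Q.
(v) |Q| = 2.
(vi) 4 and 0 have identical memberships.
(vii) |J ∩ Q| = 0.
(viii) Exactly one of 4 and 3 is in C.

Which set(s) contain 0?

0: Q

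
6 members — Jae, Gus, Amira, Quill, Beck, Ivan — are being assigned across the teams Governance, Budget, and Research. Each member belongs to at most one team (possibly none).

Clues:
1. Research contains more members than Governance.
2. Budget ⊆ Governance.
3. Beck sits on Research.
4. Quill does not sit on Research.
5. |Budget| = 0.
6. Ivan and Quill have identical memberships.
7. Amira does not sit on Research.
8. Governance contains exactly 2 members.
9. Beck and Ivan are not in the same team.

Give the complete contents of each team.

Governance = {Ivan, Quill}; Budget = {}; Research = {Beck, Gus, Jae}

From (3): Beck ∈ Research.
From (4): Quill ∉ Research.
From (7): Amira ∉ Research.
(5): Budget already has 0, so the rest are out.
(6): Ivan matches Quill: Ivan ∉ Research.
Suppose Jae ∈ Governance: no assignment then satisfies all the clues, so Jae ∉ Governance.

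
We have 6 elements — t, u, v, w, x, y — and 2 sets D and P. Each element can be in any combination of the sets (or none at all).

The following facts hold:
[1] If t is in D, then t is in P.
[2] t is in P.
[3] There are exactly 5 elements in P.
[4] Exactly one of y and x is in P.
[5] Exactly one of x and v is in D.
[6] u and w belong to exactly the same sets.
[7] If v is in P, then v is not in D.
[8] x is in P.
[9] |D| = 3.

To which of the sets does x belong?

x: D, P

From (2): t ∈ P.
From (8): x ∈ P.
(4) (exactly one): y ∉ P.
(3): only 5 candidates remain for P, so all are in.
(7): v ∉ D.
(5) (exactly one): x ∈ D.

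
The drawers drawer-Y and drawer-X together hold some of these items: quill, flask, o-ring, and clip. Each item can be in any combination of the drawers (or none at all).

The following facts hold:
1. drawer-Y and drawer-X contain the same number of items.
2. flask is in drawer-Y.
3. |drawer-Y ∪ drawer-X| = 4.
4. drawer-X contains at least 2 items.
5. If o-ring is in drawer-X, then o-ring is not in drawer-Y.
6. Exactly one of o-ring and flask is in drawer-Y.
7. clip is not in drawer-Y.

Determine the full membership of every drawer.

drawer-Y = {flask, quill}; drawer-X = {clip, o-ring}

From (2): flask ∈ drawer-Y.
From (7): clip ∉ drawer-Y.
(6) (exactly one): o-ring ∉ drawer-Y.
Suppose quill ∉ drawer-Y: no assignment then satisfies all the clues, so quill ∈ drawer-Y.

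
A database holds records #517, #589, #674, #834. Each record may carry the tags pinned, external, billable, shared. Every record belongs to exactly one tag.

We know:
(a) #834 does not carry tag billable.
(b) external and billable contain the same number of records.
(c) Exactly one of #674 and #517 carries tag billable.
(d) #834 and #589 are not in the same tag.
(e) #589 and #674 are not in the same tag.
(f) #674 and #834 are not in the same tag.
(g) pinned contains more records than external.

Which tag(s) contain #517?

#517: pinned

From (a): #834 ∉ billable.
Suppose #517 ∉ pinned: no assignment then satisfies all the clues, so #517 ∈ pinned.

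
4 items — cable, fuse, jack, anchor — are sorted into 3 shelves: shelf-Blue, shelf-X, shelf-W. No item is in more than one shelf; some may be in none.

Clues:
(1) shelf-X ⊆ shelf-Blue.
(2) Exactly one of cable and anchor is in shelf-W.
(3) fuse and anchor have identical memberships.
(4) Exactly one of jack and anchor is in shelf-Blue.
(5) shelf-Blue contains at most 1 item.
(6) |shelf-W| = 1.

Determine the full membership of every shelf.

shelf-Blue = {jack}; shelf-X = {}; shelf-W = {cable}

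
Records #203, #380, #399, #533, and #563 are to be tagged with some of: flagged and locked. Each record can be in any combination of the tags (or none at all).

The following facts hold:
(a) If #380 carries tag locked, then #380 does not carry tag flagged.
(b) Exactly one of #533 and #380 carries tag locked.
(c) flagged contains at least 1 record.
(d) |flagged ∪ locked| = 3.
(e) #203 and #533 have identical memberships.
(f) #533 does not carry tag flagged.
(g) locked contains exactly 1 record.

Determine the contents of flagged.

flagged = {#399, #563}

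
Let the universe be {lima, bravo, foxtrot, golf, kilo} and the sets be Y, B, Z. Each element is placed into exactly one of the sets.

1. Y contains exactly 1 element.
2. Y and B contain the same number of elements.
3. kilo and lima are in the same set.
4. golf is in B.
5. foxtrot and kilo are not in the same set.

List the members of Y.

From (4): golf ∈ B.
Suppose lima ∈ Y: no assignment then satisfies all the clues, so lima ∉ Y.

Y = {foxtrot}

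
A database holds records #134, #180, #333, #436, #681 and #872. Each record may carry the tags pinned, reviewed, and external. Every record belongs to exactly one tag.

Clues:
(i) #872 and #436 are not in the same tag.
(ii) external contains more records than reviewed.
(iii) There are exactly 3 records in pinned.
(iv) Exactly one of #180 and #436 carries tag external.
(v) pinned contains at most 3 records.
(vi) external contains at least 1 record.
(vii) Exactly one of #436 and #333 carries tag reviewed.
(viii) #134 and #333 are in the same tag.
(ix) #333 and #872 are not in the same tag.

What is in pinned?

pinned = {#134, #333, #681}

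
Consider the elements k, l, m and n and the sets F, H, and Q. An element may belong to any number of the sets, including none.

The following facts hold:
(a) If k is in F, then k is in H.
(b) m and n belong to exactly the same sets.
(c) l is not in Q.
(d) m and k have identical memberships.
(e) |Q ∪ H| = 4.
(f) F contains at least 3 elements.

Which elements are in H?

H = {k, l, m, n}

From (c): l ∉ Q.
Suppose k ∉ H: no assignment then satisfies all the clues, so k ∈ H.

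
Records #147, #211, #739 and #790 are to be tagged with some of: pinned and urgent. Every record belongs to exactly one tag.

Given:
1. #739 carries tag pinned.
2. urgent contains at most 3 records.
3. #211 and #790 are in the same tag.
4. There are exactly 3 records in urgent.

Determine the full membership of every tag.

From (1): #739 ∈ pinned.
(4): only 3 candidates remain for urgent, so all are in.

pinned = {#739}; urgent = {#147, #211, #790}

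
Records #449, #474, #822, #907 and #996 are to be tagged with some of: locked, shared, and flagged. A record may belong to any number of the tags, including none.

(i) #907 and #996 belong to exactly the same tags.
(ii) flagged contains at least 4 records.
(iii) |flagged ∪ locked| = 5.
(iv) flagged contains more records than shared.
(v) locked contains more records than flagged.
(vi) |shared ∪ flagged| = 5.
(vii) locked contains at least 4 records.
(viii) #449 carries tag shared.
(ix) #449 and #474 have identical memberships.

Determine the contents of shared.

shared = {#449, #474, #822}

From (viii): #449 ∈ shared.
(ix): #474 matches #449: #474 ∈ shared.
Suppose #822 ∉ shared: no assignment then satisfies all the clues, so #822 ∈ shared.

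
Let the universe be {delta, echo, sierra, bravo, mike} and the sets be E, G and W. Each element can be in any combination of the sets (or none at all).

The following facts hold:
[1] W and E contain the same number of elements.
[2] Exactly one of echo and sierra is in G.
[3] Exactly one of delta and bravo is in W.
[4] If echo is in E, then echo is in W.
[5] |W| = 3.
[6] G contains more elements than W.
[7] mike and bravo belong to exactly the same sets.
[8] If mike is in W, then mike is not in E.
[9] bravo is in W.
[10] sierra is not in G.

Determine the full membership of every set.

E = {delta, echo, sierra}; G = {bravo, delta, echo, mike}; W = {bravo, echo, mike}

From (9): bravo ∈ W.
From (10): sierra ∉ G.
(2) (exactly one): echo ∈ G.
(3) (exactly one): delta ∉ W.
(7): mike matches bravo: mike ∈ W.
(8): mike ∉ E.
(7): bravo matches mike: bravo ∉ E.
Suppose delta ∉ E: no assignment then satisfies all the clues, so delta ∈ E.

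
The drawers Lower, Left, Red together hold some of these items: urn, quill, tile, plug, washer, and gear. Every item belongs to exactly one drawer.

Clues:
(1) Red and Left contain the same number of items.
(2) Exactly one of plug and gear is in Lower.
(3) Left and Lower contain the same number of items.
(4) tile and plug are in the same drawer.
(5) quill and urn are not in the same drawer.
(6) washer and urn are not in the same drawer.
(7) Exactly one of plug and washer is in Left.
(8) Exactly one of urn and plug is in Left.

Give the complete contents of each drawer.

Lower = {gear, urn}; Left = {plug, tile}; Red = {quill, washer}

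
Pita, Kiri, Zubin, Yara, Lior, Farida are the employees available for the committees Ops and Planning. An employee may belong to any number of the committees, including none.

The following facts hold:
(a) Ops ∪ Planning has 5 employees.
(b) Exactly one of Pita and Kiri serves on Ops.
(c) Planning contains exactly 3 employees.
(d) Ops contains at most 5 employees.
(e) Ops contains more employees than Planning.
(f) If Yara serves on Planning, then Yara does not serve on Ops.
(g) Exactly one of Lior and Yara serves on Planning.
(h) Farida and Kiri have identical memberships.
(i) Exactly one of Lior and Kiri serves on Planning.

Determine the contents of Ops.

Ops = {Farida, Kiri, Lior, Zubin}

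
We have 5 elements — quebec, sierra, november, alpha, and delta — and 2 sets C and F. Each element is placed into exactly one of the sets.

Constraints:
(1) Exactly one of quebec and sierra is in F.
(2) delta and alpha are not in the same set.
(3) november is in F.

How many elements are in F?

3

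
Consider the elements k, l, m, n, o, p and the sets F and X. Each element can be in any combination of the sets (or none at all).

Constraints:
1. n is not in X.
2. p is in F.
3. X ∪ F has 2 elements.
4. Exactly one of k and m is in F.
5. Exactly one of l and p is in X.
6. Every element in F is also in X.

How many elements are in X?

2

From (1): n ∉ X.
From (2): p ∈ F.
(6) contrapositive: n ∉ F.
(6) with p ∈ F: p ∈ X.
(5) (exactly one): l ∉ X.
(6) contrapositive: l ∉ F.
Suppose o ∈ F: no assignment then satisfies all the clues, so o ∉ F.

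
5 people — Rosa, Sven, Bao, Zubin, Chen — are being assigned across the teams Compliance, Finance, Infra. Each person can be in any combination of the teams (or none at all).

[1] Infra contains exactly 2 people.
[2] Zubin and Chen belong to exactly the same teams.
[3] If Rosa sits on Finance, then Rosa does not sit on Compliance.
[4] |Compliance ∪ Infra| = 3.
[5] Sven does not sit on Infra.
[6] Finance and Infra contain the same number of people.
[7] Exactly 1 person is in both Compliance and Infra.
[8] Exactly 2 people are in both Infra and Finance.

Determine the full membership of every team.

Compliance = {Bao, Sven}; Finance = {Bao, Rosa}; Infra = {Bao, Rosa}

From (5): Sven ∉ Infra.
Suppose Rosa ∈ Compliance: no assignment then satisfies all the clues, so Rosa ∉ Compliance.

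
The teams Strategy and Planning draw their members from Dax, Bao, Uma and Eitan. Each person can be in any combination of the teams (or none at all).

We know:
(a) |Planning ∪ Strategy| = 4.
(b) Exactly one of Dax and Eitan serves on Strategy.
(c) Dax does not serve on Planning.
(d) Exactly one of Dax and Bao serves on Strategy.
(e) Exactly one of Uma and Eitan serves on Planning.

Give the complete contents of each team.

Strategy = {Dax, Uma}; Planning = {Bao, Eitan}

From (c): Dax ∉ Planning.
Suppose Dax ∉ Strategy: no assignment then satisfies all the clues, so Dax ∈ Strategy.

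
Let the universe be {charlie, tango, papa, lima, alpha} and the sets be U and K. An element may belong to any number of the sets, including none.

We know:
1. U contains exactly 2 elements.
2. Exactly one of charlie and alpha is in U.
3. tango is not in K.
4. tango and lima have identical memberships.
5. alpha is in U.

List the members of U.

U = {alpha, papa}

From (3): tango ∉ K.
From (5): alpha ∈ U.
(2) (exactly one): charlie ∉ U.
(4): lima matches tango: lima ∉ K.
Suppose tango ∈ U: no assignment then satisfies all the clues, so tango ∉ U.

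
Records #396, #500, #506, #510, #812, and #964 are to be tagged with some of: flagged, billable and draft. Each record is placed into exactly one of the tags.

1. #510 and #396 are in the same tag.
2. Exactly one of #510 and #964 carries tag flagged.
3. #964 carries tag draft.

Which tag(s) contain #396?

#396: flagged

From (3): #964 ∈ draft.
(2) (exactly one): #510 ∈ flagged.
(1): #396 matches #510: #396 ∈ flagged.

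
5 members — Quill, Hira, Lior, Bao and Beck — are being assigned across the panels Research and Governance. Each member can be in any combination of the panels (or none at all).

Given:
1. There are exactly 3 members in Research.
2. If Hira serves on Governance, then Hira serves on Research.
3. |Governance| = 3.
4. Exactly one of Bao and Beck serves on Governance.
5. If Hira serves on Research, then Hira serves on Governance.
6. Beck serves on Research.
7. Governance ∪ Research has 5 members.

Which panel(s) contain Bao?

Bao: Governance

From (6): Beck ∈ Research.
Suppose Bao ∈ Research: no assignment then satisfies all the clues, so Bao ∉ Research.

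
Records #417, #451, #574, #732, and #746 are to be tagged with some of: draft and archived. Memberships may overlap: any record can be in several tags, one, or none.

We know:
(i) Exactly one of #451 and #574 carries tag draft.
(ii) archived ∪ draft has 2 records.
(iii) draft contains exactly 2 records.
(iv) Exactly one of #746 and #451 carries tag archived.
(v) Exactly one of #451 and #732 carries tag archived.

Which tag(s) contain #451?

#451: archived, draft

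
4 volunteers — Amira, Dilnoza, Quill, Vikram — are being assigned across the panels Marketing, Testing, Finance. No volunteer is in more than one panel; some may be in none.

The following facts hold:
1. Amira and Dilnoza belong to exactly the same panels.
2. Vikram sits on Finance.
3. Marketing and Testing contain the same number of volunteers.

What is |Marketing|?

0

From (2): Vikram ∈ Finance.
Suppose Amira ∈ Marketing: no assignment then satisfies all the clues, so Amira ∉ Marketing.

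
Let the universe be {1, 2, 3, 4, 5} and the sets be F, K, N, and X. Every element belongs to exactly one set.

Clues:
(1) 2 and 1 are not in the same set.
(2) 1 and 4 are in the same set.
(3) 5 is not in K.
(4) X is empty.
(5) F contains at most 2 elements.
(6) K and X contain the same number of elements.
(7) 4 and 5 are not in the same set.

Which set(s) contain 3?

3: N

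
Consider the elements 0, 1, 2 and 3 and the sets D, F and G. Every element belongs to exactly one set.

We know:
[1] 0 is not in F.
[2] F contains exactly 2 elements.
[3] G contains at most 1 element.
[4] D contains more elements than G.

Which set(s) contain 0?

From (1): 0 ∉ F.
Suppose 0 ∉ D: no assignment then satisfies all the clues, so 0 ∈ D.

0: D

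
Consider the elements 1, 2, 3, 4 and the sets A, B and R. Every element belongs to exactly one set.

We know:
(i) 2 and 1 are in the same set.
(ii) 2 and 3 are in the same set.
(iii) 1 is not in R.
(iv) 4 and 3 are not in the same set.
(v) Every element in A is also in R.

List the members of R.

From (iii): 1 ∉ R.
(i): 2 matches 1: 2 ∉ R.
(ii): 3 matches 2: 3 ∉ R.
(v) contrapositive: 1 ∉ A.
(v) contrapositive: 2 ∉ A.
(v) contrapositive: 3 ∉ A.
Only one set left: 1 ∈ B.
Only one set left: 2 ∈ B.
Only one set left: 3 ∈ B.
(iv): 4 ∉ B.
Suppose 4 ∉ R: no assignment then satisfies all the clues, so 4 ∈ R.

R = {4}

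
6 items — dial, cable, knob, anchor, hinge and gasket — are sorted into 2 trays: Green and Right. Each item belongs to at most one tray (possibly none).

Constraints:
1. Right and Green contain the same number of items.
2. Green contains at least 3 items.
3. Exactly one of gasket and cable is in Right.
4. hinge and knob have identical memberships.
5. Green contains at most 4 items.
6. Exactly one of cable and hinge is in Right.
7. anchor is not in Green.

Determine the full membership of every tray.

From (7): anchor ∉ Green.
Suppose dial ∈ Green: no assignment then satisfies all the clues, so dial ∉ Green.

Green = {gasket, hinge, knob}; Right = {anchor, cable, dial}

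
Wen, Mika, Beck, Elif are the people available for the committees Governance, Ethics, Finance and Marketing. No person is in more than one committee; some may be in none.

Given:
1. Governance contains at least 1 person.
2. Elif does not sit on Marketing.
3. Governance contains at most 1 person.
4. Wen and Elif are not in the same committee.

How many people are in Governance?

1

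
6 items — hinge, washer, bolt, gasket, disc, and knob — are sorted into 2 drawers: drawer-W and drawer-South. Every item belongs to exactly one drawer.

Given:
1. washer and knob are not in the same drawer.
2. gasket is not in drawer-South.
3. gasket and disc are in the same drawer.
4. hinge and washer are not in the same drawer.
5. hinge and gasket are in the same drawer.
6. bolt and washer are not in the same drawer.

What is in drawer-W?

From (2): gasket ∉ drawer-South.
(3): disc matches gasket: disc ∉ drawer-South.
(5): hinge matches gasket: hinge ∉ drawer-South.
Only one drawer left: hinge ∈ drawer-W.
Only one drawer left: gasket ∈ drawer-W.
Only one drawer left: disc ∈ drawer-W.
(4): washer ∉ drawer-W.
Only one drawer left: washer ∈ drawer-South.
(1): knob ∉ drawer-South.
(6): bolt ∉ drawer-South.
Only one drawer left: bolt ∈ drawer-W.
Only one drawer left: knob ∈ drawer-W.

drawer-W = {bolt, disc, gasket, hinge, knob}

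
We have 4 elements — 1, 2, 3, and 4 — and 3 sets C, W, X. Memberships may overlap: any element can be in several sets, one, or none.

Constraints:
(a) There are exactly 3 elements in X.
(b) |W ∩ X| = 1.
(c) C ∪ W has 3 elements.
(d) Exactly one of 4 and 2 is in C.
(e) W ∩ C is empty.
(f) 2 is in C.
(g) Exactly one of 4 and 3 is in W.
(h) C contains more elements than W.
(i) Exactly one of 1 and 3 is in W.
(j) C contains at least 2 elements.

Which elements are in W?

W = {3}

From (f): 2 ∈ C.
(d) (exactly one): 4 ∉ C.
(e) (disjoint): 2 ∉ W.
Suppose 1 ∈ W: no assignment then satisfies all the clues, so 1 ∉ W.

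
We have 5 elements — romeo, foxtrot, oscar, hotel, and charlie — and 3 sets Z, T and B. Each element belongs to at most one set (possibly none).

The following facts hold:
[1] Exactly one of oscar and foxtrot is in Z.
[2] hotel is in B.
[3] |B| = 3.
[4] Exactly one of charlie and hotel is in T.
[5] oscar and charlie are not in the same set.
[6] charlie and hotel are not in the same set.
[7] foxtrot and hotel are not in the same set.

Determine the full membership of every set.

From (2): hotel ∈ B.
(4) (exactly one): charlie ∈ T.
(5): oscar ∉ T.
(7): foxtrot ∉ B.
(3): only 3 candidates remain for B, so all are in.
(1) (exactly one): foxtrot ∈ Z.

Z = {foxtrot}; T = {charlie}; B = {hotel, oscar, romeo}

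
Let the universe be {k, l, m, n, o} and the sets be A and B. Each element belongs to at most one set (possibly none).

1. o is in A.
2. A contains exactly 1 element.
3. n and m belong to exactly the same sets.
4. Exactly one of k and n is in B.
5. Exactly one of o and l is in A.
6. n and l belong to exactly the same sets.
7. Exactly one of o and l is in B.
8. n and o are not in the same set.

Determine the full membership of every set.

From (1): o ∈ A.
(2): A already has 1, so the rest are out.
(7) (exactly one): l ∈ B.
(6): n matches l: n ∈ B.
(3): m matches n: m ∈ B.
(4) (exactly one): k ∉ B.

A = {o}; B = {l, m, n}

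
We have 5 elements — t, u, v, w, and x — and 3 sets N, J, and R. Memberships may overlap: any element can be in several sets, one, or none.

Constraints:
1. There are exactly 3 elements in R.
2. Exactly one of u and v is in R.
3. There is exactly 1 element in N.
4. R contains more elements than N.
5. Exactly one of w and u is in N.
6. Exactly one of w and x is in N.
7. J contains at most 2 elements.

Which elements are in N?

N = {w}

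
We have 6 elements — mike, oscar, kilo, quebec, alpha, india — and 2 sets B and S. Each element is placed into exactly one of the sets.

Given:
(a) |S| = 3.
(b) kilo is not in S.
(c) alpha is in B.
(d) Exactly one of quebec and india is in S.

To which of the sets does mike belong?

mike: S

From (b): kilo ∉ S.
From (c): alpha ∈ B.
Only one set left: kilo ∈ B.
Suppose mike ∈ B: no assignment then satisfies all the clues, so mike ∉ B.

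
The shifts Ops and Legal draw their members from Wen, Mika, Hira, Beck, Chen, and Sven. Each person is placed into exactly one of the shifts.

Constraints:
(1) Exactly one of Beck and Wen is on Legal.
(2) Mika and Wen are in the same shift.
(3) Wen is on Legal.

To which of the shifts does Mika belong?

Mika: Legal

From (3): Wen ∈ Legal.
(1) (exactly one): Beck ∉ Legal.
(2): Mika matches Wen: Mika ∉ Ops.
(2): Mika matches Wen: Mika ∈ Legal.
Only one shift left: Beck ∈ Ops.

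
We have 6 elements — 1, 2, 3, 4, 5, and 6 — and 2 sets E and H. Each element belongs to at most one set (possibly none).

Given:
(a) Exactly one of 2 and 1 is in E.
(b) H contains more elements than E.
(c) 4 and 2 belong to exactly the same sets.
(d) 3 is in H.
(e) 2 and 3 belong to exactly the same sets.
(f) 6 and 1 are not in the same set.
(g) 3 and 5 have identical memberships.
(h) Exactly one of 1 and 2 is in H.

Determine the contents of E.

E = {1}

From (d): 3 ∈ H.
(e): 2 matches 3: 2 ∉ E.
(e): 2 matches 3: 2 ∈ H.
(g): 5 matches 3: 5 ∉ E.
(g): 5 matches 3: 5 ∈ H.
(h) (exactly one): 1 ∉ H.
(a) (exactly one): 1 ∈ E.
(c): 4 matches 2: 4 ∉ E.
(c): 4 matches 2: 4 ∈ H.
(f): 6 ∉ E.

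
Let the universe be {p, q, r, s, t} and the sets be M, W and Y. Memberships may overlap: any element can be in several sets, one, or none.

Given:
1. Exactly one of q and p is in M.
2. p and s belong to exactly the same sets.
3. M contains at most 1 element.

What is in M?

M = {q}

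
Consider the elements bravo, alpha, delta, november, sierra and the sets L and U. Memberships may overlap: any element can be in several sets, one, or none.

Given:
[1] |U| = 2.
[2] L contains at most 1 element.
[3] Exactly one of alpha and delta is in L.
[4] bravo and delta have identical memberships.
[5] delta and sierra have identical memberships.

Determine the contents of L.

L = {alpha}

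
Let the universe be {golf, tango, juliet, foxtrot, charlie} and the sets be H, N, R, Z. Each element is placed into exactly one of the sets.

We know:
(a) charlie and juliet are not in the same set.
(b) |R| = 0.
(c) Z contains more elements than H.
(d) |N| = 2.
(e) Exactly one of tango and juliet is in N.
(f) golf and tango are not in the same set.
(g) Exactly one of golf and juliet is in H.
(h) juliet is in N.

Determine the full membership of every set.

H = {golf}; N = {foxtrot, juliet}; R = {}; Z = {charlie, tango}

From (h): juliet ∈ N.
(a): charlie ∉ N.
(b): R already has 0, so the rest are out.
(e) (exactly one): tango ∉ N.
(g) (exactly one): golf ∈ H.
(d): only 2 candidates remain for N, so all are in.
(f): tango ∉ H.
Only one set left: tango ∈ Z.
Suppose charlie ∈ H: no assignment then satisfies all the clues, so charlie ∉ H.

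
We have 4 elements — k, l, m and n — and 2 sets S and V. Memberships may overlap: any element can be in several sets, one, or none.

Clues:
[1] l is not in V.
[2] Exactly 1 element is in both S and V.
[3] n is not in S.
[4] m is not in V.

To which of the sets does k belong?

k: S, V

From (1): l ∉ V.
From (3): n ∉ S.
From (4): m ∉ V.
Suppose k ∉ S: no assignment then satisfies all the clues, so k ∈ S.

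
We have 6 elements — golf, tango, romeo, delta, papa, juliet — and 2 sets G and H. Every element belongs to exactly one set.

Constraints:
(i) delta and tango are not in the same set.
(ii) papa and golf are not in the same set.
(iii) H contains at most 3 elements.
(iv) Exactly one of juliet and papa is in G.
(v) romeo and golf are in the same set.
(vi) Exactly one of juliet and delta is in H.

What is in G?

G = {golf, juliet, romeo, tango}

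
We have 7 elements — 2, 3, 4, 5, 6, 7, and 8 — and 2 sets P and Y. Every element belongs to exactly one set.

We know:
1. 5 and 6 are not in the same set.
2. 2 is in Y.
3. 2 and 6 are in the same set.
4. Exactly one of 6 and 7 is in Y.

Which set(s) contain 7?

7: P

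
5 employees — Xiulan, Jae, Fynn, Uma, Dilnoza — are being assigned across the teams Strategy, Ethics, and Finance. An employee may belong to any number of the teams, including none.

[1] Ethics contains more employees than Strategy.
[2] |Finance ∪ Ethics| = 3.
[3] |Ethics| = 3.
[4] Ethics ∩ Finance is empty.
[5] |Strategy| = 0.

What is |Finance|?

0

(5): Strategy already has 0, so the rest are out.
Suppose Xiulan ∈ Finance: no assignment then satisfies all the clues, so Xiulan ∉ Finance.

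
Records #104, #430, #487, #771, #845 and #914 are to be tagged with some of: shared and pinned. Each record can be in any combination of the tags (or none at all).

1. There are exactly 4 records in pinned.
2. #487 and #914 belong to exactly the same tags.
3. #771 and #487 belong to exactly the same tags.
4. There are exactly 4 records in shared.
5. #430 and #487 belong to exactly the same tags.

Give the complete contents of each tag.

shared = {#430, #487, #771, #914}; pinned = {#430, #487, #771, #914}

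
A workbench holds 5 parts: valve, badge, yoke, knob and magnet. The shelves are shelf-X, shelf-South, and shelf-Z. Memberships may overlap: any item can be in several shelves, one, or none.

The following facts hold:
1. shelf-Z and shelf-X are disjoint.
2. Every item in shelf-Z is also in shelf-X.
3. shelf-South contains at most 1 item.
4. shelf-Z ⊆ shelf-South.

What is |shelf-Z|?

0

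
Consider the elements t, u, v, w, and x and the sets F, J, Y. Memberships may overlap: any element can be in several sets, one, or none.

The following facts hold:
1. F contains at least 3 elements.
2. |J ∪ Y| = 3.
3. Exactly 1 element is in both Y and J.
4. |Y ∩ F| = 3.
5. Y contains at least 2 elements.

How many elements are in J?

1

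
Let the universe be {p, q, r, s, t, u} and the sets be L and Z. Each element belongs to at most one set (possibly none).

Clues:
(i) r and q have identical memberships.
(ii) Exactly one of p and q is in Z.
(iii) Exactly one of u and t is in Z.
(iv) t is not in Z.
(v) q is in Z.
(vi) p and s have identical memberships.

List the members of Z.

From (iv): t ∉ Z.
From (v): q ∈ Z.
(i): r matches q: r ∉ L.
(i): r matches q: r ∈ Z.
(ii) (exactly one): p ∉ Z.
(iii) (exactly one): u ∈ Z.
(vi): s matches p: s ∉ Z.

Z = {q, r, u}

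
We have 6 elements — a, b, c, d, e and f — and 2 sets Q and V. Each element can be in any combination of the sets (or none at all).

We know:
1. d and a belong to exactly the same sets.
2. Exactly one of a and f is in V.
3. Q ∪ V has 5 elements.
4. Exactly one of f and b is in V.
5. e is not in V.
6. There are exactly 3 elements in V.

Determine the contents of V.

V = {a, b, d}

From (5): e ∉ V.
Suppose a ∉ V: no assignment then satisfies all the clues, so a ∈ V.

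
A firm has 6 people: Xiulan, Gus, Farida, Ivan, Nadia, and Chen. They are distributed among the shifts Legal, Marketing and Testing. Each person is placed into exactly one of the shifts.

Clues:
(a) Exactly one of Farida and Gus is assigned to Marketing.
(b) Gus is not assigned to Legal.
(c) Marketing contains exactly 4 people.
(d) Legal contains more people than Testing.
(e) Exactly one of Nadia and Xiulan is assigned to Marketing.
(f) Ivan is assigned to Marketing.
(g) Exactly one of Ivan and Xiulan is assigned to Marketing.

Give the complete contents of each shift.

Legal = {Farida, Xiulan}; Marketing = {Chen, Gus, Ivan, Nadia}; Testing = {}

From (b): Gus ∉ Legal.
From (f): Ivan ∈ Marketing.
(g) (exactly one): Xiulan ∉ Marketing.
(e) (exactly one): Nadia ∈ Marketing.
Suppose Xiulan ∉ Legal: no assignment then satisfies all the clues, so Xiulan ∈ Legal.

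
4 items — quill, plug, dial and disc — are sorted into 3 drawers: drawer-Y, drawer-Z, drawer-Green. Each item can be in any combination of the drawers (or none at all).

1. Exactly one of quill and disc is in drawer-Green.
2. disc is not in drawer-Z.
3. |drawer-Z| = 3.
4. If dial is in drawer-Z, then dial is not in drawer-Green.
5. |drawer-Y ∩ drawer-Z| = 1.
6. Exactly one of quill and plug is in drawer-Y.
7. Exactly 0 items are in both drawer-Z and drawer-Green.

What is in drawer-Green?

From (2): disc ∉ drawer-Z.
(3): only 3 candidates remain for drawer-Z, so all are in.
(4): dial ∉ drawer-Green.
Suppose quill ∈ drawer-Green: no assignment then satisfies all the clues, so quill ∉ drawer-Green.

drawer-Green = {disc}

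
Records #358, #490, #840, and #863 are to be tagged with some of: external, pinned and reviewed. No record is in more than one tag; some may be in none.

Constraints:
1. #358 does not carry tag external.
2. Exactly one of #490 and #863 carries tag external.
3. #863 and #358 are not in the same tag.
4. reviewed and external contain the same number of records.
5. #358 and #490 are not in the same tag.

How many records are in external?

1

From (1): #358 ∉ external.
Suppose #840 ∈ external: no assignment then satisfies all the clues, so #840 ∉ external.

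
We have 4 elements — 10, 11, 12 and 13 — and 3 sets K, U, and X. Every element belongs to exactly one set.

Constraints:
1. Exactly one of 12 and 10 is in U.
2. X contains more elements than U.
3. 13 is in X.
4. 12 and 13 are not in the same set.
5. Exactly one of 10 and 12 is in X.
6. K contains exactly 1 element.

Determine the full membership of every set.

K = {11}; U = {12}; X = {10, 13}

From (3): 13 ∈ X.
(4): 12 ∉ X.
(5) (exactly one): 10 ∈ X.
(1) (exactly one): 12 ∈ U.
(6): only 1 candidates remain for K, so all are in.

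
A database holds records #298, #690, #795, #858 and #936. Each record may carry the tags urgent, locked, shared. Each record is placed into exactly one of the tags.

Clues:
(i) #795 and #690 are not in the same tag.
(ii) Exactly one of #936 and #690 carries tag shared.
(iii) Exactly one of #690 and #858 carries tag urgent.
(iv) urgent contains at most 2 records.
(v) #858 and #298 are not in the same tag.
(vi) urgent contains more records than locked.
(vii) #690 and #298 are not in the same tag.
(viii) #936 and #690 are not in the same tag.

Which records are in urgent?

urgent = {#795, #858}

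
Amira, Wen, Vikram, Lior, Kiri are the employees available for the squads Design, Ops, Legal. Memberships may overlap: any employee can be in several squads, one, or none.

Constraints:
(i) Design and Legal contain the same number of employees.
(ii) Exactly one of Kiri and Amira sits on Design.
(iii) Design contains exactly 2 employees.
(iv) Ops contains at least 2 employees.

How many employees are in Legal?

2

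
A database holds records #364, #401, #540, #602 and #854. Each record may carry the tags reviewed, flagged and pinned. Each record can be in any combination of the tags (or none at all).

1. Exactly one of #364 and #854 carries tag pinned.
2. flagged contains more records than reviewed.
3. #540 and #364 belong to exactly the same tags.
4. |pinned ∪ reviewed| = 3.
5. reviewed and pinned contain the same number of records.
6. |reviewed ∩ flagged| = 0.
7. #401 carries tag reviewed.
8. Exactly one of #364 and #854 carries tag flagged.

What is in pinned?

pinned = {#602, #854}

From (7): #401 ∈ reviewed.
Suppose #364 ∈ pinned: no assignment then satisfies all the clues, so #364 ∉ pinned.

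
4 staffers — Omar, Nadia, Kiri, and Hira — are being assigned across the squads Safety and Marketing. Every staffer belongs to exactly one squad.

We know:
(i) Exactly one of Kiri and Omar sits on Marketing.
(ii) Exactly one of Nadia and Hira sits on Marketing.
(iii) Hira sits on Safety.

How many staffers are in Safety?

2

From (iii): Hira ∈ Safety.
(ii) (exactly one): Nadia ∈ Marketing.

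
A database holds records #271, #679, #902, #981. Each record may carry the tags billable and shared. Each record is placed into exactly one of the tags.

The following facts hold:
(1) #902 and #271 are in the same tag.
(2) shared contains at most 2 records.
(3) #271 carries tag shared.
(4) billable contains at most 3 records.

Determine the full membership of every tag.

From (3): #271 ∈ shared.
(1): #902 matches #271: #902 ∉ billable.
(1): #902 matches #271: #902 ∈ shared.
(2): shared already has 2, so the rest are out.
Only one tag left: #679 ∈ billable.
Only one tag left: #981 ∈ billable.

billable = {#679, #981}; shared = {#271, #902}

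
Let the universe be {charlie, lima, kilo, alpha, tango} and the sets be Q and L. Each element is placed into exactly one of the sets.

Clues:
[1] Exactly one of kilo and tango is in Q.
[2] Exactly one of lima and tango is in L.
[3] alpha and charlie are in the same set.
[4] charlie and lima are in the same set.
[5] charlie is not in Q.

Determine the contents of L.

From (5): charlie ∉ Q.
(3): alpha matches charlie: alpha ∉ Q.
(4): lima matches charlie: lima ∉ Q.
Only one set left: charlie ∈ L.
Only one set left: lima ∈ L.
Only one set left: alpha ∈ L.
(2) (exactly one): tango ∉ L.
Only one set left: tango ∈ Q.
(1) (exactly one): kilo ∉ Q.
Only one set left: kilo ∈ L.

L = {alpha, charlie, kilo, lima}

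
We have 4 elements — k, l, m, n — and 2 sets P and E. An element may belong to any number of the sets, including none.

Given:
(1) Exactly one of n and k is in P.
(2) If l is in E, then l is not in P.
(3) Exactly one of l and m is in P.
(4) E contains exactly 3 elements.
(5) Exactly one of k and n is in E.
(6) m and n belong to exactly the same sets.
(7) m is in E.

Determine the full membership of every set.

From (7): m ∈ E.
(6): n matches m: n ∈ E.
(5) (exactly one): k ∉ E.
(4): only 3 candidates remain for E, so all are in.
(2): l ∉ P.
(3) (exactly one): m ∈ P.
(6): n matches m: n ∈ P.
(1) (exactly one): k ∉ P.

P = {m, n}; E = {l, m, n}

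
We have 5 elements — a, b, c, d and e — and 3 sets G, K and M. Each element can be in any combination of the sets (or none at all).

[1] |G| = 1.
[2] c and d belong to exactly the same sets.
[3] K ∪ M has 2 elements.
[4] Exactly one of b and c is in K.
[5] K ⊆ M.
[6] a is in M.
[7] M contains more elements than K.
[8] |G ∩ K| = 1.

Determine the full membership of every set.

G = {b}; K = {b}; M = {a, b}

From (6): a ∈ M.
Suppose a ∈ G: no assignment then satisfies all the clues, so a ∉ G.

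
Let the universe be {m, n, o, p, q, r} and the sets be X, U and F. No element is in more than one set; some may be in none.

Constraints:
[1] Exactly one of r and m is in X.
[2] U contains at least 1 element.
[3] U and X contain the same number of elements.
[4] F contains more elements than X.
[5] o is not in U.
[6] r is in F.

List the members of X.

X = {m}

From (5): o ∉ U.
From (6): r ∈ F.
(1) (exactly one): m ∈ X.
Suppose n ∈ X: no assignment then satisfies all the clues, so n ∉ X.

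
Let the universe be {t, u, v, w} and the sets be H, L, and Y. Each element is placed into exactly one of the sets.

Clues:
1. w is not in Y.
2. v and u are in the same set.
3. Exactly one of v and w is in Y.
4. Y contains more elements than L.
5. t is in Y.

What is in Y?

Y = {t, u, v}

From (1): w ∉ Y.
From (5): t ∈ Y.
(3) (exactly one): v ∈ Y.
(2): u matches v: u ∉ H.
(2): u matches v: u ∉ L.
(2): u matches v: u ∈ Y.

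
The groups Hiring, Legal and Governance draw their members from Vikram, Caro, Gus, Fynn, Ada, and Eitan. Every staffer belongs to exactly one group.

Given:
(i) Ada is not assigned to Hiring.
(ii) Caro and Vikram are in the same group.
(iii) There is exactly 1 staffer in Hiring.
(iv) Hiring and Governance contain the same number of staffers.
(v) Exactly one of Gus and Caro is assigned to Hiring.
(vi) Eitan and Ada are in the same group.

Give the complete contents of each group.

Hiring = {Gus}; Legal = {Ada, Caro, Eitan, Vikram}; Governance = {Fynn}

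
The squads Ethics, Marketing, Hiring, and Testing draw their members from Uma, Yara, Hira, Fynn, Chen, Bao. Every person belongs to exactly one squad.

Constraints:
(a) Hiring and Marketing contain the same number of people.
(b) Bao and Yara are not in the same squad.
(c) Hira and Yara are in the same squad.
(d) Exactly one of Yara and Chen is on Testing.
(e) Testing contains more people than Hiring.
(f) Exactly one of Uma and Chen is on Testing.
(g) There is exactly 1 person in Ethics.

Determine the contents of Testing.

Testing = {Hira, Uma, Yara}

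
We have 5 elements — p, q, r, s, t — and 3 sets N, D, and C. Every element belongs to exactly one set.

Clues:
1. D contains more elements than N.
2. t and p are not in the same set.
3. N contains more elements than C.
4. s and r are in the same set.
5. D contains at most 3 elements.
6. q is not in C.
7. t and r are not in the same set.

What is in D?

From (6): q ∉ C.
Suppose p ∉ D: no assignment then satisfies all the clues, so p ∈ D.

D = {p, r, s}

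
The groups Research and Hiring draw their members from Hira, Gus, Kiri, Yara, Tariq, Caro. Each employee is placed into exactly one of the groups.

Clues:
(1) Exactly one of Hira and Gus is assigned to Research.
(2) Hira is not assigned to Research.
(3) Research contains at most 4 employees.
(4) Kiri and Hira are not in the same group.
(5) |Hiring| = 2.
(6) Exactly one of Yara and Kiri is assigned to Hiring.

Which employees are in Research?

Research = {Caro, Gus, Kiri, Tariq}

From (2): Hira ∉ Research.
(1) (exactly one): Gus ∈ Research.
Only one group left: Hira ∈ Hiring.
(4): Kiri ∉ Hiring.
(6) (exactly one): Yara ∈ Hiring.
Only one group left: Kiri ∈ Research.
(5): Hiring already has 2, so the rest are out.
Only one group left: Tariq ∈ Research.
Only one group left: Caro ∈ Research.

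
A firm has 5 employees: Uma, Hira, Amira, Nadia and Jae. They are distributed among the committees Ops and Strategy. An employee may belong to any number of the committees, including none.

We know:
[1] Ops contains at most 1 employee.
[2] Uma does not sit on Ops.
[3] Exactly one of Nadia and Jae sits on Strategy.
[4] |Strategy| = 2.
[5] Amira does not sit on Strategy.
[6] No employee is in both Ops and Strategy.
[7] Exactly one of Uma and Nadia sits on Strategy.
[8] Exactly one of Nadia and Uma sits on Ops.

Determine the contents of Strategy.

Strategy = {Jae, Uma}

From (2): Uma ∉ Ops.
From (5): Amira ∉ Strategy.
(8) (exactly one): Nadia ∈ Ops.
(1): Ops already has 1, so the rest are out.
(6) (disjoint): Nadia ∉ Strategy.
(7) (exactly one): Uma ∈ Strategy.
(3) (exactly one): Jae ∈ Strategy.
(4): Strategy already has 2, so the rest are out.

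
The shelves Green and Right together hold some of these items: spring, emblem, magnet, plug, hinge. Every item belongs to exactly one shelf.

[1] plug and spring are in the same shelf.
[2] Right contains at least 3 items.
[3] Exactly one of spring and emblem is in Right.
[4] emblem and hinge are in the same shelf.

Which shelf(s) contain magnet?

magnet: Right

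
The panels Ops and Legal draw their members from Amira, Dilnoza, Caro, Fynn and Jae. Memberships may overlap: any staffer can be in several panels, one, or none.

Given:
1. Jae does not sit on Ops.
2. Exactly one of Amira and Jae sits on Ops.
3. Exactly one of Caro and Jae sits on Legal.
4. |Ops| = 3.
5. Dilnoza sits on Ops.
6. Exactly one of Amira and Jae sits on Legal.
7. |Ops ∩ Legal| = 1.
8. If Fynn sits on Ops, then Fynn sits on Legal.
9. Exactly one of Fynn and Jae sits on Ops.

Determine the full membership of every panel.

Ops = {Amira, Dilnoza, Fynn}; Legal = {Fynn, Jae}

From (1): Jae ∉ Ops.
From (5): Dilnoza ∈ Ops.
(2) (exactly one): Amira ∈ Ops.
(9) (exactly one): Fynn ∈ Ops.
(4): Ops already has 3, so the rest are out.
(8): Fynn ∈ Legal.
Suppose Amira ∈ Legal: no assignment then satisfies all the clues, so Amira ∉ Legal.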